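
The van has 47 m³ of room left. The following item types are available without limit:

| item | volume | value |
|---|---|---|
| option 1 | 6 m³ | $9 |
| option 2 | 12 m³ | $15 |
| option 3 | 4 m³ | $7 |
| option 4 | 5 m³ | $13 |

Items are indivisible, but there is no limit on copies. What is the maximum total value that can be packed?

$117

Best value-per-unit is option 4 at 13/5, and filling with it alone uses volume 9×5=45. No mix of the others beats 9×13 = 117.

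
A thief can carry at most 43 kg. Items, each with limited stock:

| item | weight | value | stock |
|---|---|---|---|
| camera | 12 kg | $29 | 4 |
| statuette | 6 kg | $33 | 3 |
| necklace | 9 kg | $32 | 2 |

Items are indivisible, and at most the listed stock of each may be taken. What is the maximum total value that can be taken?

$163

Top feasible selections:
- 3×statuette + 2×necklace: weight 36, value 163
- 1×camera + 3×statuette + 1×necklace: weight 39, value 160
- 1×camera + 2×statuette + 2×necklace: weight 42, value 159
Best: $163.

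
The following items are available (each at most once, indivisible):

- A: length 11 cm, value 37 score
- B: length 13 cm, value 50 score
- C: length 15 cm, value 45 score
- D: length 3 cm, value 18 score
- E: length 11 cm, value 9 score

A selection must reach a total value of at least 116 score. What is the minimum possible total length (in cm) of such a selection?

Subsets with value ≥ 116, sorted by total length:
- A+B+C: length 39, value 132
- A+B+C+D: length 42, value 150
- B+C+D+E: length 42, value 122
Minimum length: 39 cm.

39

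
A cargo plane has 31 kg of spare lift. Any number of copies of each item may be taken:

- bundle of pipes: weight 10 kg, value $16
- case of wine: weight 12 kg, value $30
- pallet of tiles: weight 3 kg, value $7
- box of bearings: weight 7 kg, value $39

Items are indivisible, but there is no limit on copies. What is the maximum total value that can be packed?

Best value-per-unit is box of bearings at 39/7; filling with it alone gives 4×39 = 156.
Optimal mix: 1×pallet of tiles + 4×box of bearings → weight 31, value 163.

$163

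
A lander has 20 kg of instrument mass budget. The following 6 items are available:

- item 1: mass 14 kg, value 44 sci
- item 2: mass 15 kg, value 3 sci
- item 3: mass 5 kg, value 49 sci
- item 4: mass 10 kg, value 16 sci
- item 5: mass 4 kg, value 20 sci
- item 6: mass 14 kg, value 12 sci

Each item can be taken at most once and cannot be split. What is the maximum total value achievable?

Check high-value combinations within 20 kg:
- item 1+item 3: mass 14+5=19, value 44+49=93
- item 3+item 4+item 5: mass 5+10+4=19, value 49+16+20=85
- item 3+item 5: mass 5+4=9, value 49+20=69
- item 3+item 4: mass 5+10=15, value 49+16=65
Best: 93 sci.

93 sci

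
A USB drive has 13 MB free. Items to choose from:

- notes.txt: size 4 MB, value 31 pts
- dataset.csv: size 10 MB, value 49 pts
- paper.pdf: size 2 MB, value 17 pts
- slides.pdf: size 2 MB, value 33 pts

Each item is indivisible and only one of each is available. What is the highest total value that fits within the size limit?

Check high-value combinations within 13 MB:
- dataset.csv+slides.pdf: size 10+2=12, value 49+33=82
- notes.txt+paper.pdf+slides.pdf: size 4+2+2=8, value 31+17+33=81
- dataset.csv+paper.pdf: size 10+2=12, value 49+17=66
Best: 82 pts.

82 pts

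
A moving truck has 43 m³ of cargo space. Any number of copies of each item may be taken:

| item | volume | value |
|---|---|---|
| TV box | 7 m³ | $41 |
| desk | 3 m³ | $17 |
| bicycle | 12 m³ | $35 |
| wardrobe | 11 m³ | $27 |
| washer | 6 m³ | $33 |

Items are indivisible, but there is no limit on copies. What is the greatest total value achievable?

$249

Best value-per-unit is TV box at 41/7; filling with it alone gives 6×41 = 246.
Optimal mix: 4×TV box + 5×desk → volume 43, value 249.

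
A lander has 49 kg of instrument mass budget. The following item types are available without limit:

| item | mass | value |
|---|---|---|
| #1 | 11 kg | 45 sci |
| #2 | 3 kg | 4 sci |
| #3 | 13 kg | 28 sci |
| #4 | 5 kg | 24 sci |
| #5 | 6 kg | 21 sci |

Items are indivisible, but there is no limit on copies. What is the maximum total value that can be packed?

220 sci

Best value-per-unit is #4 at 24/5; filling with it alone gives 9×24 = 216.
Optimal mix: 1×#2 + 9×#4 → mass 48, value 220.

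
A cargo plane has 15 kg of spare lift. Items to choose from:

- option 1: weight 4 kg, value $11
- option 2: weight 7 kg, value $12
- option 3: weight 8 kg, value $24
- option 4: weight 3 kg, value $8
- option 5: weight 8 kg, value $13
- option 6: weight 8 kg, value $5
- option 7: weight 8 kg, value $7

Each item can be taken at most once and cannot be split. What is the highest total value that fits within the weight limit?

Check high-value combinations within 15 kg:
- option 1+option 3+option 4: weight 4+8+3=15, value 11+24+8=43
- option 2+option 3: weight 7+8=15, value 12+24=36
- option 1+option 3: weight 4+8=12, value 11+24=35
- option 3+option 4: weight 8+3=11, value 24+8=32
Best: $43.

$43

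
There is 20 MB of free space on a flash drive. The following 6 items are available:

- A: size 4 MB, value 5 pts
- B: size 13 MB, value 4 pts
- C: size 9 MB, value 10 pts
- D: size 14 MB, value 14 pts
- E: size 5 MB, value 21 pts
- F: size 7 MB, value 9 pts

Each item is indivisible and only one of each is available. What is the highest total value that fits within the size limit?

36 pts

Check high-value combinations within 20 MB:
- A+C+E: size 4+9+5=18, value 5+10+21=36
- A+E+F: size 4+5+7=16, value 5+21+9=35
- D+E: size 14+5=19, value 14+21=35
- C+E: size 9+5=14, value 10+21=31
Best: 36 pts.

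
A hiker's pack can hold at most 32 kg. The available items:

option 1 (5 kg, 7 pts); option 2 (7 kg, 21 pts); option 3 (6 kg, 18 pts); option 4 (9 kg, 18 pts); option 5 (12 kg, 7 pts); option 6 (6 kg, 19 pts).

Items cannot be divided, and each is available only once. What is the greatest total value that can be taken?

76 pts

Check high-value combinations within 32 kg:
- option 2+option 3+option 4+option 6: weight 7+6+9+6=28, value 21+18+18+19=76
- option 1+option 2+option 3+option 6: weight 5+7+6+6=24, value 7+21+18+19=65
- option 1+option 2+option 4+option 6: weight 5+7+9+6=27, value 7+21+18+19=65
- option 2+option 3+option 5+option 6: weight 7+6+12+6=31, value 21+18+7+19=65
- option 1+option 2+option 3+option 4: weight 5+7+6+9=27, value 7+21+18+18=64
Best: 76 pts.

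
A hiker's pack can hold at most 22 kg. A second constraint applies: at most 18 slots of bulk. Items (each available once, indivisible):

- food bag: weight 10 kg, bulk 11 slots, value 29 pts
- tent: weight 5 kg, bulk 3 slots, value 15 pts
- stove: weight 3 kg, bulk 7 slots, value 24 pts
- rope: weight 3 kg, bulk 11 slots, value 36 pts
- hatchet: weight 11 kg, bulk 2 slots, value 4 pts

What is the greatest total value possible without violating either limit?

Feasible sets respecting both limits:
- stove+rope: weight 6, bulk 18, value 60
- tent+rope+hatchet: weight 19, bulk 16, value 55
- food bag+stove: weight 13, bulk 18, value 53
Best: 60 pts.

60 pts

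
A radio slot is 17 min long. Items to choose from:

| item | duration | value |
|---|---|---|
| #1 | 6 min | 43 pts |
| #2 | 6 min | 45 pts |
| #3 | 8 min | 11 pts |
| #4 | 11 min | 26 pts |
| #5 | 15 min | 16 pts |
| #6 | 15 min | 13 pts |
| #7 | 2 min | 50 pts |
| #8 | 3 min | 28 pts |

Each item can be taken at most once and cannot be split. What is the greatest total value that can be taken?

Check high-value combinations within 17 min:
- #1+#2+#7+#8: duration 6+6+2+3=17, value 43+45+50+28=166
- #1+#2+#7: duration 6+6+2=14, value 43+45+50=138
- #2+#7+#8: duration 6+2+3=11, value 45+50+28=123
- #1+#7+#8: duration 6+2+3=11, value 43+50+28=121
Best: 166 pts.

166 pts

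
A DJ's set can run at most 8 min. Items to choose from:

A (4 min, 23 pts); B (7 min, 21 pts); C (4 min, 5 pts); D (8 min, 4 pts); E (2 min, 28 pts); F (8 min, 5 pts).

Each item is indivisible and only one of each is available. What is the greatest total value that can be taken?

Check high-value combinations within 8 min:
- A+E: duration 4+2=6, value 23+28=51
- C+E: duration 4+2=6, value 5+28=33
- E: duration 2, value 28
- A+C: duration 4+4=8, value 23+5=28
Best: 51 pts.

51 pts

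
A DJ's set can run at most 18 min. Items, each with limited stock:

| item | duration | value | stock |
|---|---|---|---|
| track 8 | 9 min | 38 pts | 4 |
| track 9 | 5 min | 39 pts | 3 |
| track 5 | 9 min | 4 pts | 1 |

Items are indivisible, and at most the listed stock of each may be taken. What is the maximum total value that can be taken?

Best selections within duration 18 and stock limits:
- 3×track 9: duration 15, value 117
- 2×track 9: duration 10, value 78
- 1×track 8 + 1×track 9: duration 14, value 77
- 2×track 8: duration 18, value 76
Best: 117 pts.

117 pts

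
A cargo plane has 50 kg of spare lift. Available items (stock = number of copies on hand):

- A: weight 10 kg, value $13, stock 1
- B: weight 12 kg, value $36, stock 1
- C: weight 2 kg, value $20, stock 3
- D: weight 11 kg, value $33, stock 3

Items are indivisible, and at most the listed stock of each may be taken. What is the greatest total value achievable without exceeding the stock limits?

Top feasible selections:
- 1×B + 2×C + 3×D: weight 49, value 175
- 1×A + 1×B + 3×C + 2×D: weight 50, value 175
- 1×A + 3×C + 3×D: weight 49, value 172
Best: $175.

$175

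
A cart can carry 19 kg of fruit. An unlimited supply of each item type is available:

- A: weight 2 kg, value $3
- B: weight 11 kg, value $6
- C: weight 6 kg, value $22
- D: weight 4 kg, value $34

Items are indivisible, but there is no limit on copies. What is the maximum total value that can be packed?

Best value-per-unit is D at 34/4; filling with it alone gives 4×34 = 136.
Optimal mix: 1×A + 4×D → weight 18, value 139.

$139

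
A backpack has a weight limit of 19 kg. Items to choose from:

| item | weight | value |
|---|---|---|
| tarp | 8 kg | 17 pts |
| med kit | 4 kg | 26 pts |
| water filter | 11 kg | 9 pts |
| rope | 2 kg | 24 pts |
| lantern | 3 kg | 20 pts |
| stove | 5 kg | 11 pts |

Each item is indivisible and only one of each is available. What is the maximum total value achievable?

Check high-value combinations within 19 kg:
- tarp+med kit+rope+lantern: weight 8+4+2+3=17, value 17+26+24+20=87
- med kit+rope+lantern+stove: weight 4+2+3+5=14, value 26+24+20+11=81
- tarp+med kit+rope+stove: weight 8+4+2+5=19, value 17+26+24+11=78
- tarp+rope+lantern+stove: weight 8+2+3+5=18, value 17+24+20+11=72
Best: 87 pts.

87 pts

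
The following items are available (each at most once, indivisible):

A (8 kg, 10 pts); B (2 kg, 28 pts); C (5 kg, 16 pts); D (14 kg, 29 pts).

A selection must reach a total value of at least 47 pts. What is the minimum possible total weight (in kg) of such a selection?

Subsets with value ≥ 47, sorted by total weight:
- A+B+C: weight 15, value 54
- B+D: weight 16, value 57
Minimum weight: 15 kg.

15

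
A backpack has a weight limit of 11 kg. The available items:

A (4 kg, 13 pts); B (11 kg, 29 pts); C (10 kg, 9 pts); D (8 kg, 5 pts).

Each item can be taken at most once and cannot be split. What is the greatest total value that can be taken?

29 pts

This is a 0/1 knapsack; check combinations near the capacity.
- B: weight 11, value 29
- A: weight 4, value 13
- C: weight 10, value 9
- D: weight 8, value 5
Best: 29 pts.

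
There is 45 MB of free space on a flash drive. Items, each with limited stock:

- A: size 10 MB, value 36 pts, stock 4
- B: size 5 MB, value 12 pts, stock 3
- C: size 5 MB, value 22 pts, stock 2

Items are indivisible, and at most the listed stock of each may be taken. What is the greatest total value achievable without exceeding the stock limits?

166 pts

Top feasible selections:
- 4×A + 1×C: size 45, value 166
- 3×A + 1×B + 2×C: size 45, value 164
- 4×A + 1×B: size 45, value 156
- 3×A + 2×B + 1×C: size 45, value 154
Best: 166 pts.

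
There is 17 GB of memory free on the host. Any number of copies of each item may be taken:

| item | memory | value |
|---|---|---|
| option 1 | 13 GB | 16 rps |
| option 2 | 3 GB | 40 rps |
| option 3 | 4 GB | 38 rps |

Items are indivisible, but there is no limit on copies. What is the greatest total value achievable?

Best value-per-unit is option 2 at 40/3, and filling with it alone uses memory 5×3=15. No mix of the others beats 5×40 = 200.

200 rps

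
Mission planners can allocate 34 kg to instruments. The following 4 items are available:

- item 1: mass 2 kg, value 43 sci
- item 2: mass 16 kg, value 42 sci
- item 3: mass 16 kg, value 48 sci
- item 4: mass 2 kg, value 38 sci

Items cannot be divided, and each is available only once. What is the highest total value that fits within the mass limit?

133 sci

Check high-value combinations within 34 kg:
- item 1+item 2+item 3: mass 2+16+16=34, value 43+42+48=133
- item 1+item 3+item 4: mass 2+16+2=20, value 43+48+38=129
- item 2+item 3+item 4: mass 16+16+2=34, value 42+48+38=128
Best: 133 sci.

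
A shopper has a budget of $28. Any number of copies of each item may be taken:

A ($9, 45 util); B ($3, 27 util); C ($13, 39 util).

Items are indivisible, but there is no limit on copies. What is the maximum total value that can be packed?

243 util

Best value-per-unit is B at 27/3, and filling with it alone uses cost 9×3=27. No mix of the others beats 9×27 = 243.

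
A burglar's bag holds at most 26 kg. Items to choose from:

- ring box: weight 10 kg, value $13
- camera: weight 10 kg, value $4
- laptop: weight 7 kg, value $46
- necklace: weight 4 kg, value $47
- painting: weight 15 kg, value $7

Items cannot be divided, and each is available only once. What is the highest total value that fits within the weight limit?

Check high-value combinations within 26 kg:
- ring box+laptop+necklace: weight 10+7+4=21, value 13+46+47=106
- laptop+necklace+painting: weight 7+4+15=26, value 46+47+7=100
- camera+laptop+necklace: weight 10+7+4=21, value 4+46+47=97
- laptop+necklace: weight 7+4=11, value 46+47=93
Best: $106.

$106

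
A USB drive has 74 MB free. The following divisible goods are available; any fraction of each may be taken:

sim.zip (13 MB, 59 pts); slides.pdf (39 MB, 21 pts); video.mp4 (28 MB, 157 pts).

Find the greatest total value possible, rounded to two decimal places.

Take in order of value per unit:
- video.mp4 (157/28 per unit): all 28 → value 157, running total 157.00
- sim.zip (59/13 per unit): all 13 → value 59, running total 216.00
- slides.pdf (21/39 per unit): 33 of 39 → value 33×21/39 = 17.7692, running total 233.77
Total 233.77.

233.77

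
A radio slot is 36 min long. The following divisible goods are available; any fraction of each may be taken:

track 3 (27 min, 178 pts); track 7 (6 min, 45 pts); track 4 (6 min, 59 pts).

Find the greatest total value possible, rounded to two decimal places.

262.22

Take in order of value per unit:
- track 4 (59/6 per unit): all 6 → value 59, running total 59.00
- track 7 (45/6 per unit): all 6 → value 45, running total 104.00
- track 3 (178/27 per unit): 24 of 27 → value 24×178/27 = 158.2222, running total 262.22
Total 262.22.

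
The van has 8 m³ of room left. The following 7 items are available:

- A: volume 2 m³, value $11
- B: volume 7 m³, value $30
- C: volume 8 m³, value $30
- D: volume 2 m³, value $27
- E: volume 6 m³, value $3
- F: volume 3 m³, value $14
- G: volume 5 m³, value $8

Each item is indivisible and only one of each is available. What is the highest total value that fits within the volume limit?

Check high-value combinations within 8 m³:
- A+D+F: volume 2+2+3=7, value 11+27+14=52
- D+F: volume 2+3=5, value 27+14=41
- A+D: volume 2+2=4, value 11+27=38
- D+G: volume 2+5=7, value 27+8=35
- B: volume 7, value 30
Best: $52.

$52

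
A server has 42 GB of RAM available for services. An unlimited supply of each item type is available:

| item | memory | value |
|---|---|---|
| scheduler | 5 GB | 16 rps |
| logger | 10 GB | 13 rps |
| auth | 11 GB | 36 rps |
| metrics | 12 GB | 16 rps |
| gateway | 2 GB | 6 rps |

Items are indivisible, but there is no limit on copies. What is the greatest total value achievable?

Best value-per-unit is auth at 36/11; filling with it alone gives 3×36 = 108.
Optimal mix: 4×scheduler + 2×auth → memory 42, value 136.

136 rps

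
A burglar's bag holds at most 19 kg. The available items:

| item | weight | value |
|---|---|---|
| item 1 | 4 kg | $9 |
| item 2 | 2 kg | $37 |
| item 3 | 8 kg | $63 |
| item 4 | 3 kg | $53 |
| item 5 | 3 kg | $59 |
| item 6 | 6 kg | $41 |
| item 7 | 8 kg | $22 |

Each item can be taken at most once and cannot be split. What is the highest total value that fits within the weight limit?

$212

Check high-value combinations within 19 kg:
- item 2+item 3+item 4+item 5: weight 2+8+3+3=16, value 37+63+53+59=212
- item 2+item 3+item 5+item 6: weight 2+8+3+6=19, value 37+63+59+41=200
- item 1+item 2+item 4+item 5+item 6: weight 4+2+3+3+6=18, value 9+37+53+59+41=199
- item 2+item 3+item 4+item 6: weight 2+8+3+6=19, value 37+63+53+41=194
- item 2+item 4+item 5+item 6: weight 2+3+3+6=14, value 37+53+59+41=190
Best: $212.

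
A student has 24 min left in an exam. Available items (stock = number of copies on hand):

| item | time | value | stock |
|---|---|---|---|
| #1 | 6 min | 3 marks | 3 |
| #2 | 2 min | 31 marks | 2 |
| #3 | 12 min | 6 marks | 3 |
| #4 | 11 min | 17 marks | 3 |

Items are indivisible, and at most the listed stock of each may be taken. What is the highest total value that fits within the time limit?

82 marks

Top feasible selections:
- 1×#1 + 2×#2 + 1×#4: time 21, value 82
- 2×#2 + 1×#4: time 15, value 79
Best: 82 marks.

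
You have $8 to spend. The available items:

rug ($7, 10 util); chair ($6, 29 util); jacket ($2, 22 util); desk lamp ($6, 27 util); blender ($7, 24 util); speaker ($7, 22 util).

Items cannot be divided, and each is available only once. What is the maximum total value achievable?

51 util

Check high-value combinations within $8:
- chair+jacket: cost 6+2=8, value 29+22=51
- jacket+desk lamp: cost 2+6=8, value 22+27=49
- chair: cost 6, value 29
- desk lamp: cost 6, value 27
- blender: cost 7, value 24
Best: 51 util.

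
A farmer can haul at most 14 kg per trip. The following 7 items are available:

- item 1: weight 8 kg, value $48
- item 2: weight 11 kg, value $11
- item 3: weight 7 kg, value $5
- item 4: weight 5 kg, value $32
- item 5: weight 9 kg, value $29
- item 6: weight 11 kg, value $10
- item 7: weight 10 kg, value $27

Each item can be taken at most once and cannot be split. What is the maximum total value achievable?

$80

Check high-value combinations within 14 kg:
- item 1+item 4: weight 8+5=13, value 48+32=80
- item 4+item 5: weight 5+9=14, value 32+29=61
- item 1: weight 8, value 48
- item 3+item 4: weight 7+5=12, value 5+32=37
- item 4: weight 5, value 32
Best: $80.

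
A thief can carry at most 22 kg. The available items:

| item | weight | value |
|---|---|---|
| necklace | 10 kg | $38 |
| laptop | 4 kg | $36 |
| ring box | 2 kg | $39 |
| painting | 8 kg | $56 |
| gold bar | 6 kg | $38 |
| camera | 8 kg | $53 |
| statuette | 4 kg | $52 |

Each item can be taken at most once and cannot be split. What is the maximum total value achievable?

Check high-value combinations within 22 kg:
- ring box+painting+camera+statuette: weight 2+8+8+4=22, value 39+56+53+52=200
- ring box+painting+gold bar+statuette: weight 2+8+6+4=20, value 39+56+38+52=185
- laptop+ring box+painting+camera: weight 4+2+8+8=22, value 36+39+56+53=184
Best: $200.

$200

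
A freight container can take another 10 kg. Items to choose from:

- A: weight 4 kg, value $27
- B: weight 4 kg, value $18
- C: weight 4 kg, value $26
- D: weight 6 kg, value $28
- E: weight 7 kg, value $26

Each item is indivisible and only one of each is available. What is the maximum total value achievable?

$55

This is a 0/1 knapsack; check combinations near the capacity.
- A+D: weight 4+6=10, value 27+28=55
- C+D: weight 4+6=10, value 26+28=54
- A+C: weight 4+4=8, value 27+26=53
- B+D: weight 4+6=10, value 18+28=46
- A+B: weight 4+4=8, value 27+18=45
Best: $55.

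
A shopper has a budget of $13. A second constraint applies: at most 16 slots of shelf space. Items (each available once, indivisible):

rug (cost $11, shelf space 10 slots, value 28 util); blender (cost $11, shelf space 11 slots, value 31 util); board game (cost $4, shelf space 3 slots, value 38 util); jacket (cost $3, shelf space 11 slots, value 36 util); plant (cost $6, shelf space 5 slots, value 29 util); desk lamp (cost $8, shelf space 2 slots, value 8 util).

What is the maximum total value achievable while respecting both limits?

Feasible sets respecting both limits:
- board game+jacket: cost 7, shelf space 14, value 74
- board game+plant: cost 10, shelf space 8, value 67
- jacket+plant: cost 9, shelf space 16, value 65
Best: 74 util.

74 util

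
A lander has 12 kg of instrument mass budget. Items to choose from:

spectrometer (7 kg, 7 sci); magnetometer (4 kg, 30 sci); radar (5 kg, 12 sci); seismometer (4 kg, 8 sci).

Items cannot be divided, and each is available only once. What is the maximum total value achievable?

Check high-value combinations within 12 kg:
- magnetometer+radar: mass 4+5=9, value 30+12=42
- magnetometer+seismometer: mass 4+4=8, value 30+8=38
- spectrometer+magnetometer: mass 7+4=11, value 7+30=37
- magnetometer: mass 4, value 30
- radar+seismometer: mass 5+4=9, value 12+8=20
Best: 42 sci.

42 sci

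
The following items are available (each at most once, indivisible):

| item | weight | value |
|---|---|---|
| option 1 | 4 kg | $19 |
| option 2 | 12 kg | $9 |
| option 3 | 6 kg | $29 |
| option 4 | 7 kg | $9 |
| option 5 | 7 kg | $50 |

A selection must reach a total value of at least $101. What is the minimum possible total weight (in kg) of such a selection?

24

Subsets with value ≥ 101, sorted by total weight:
- option 1+option 3+option 4+option 5: weight 24, value 107
- option 1+option 2+option 3+option 5: weight 29, value 107
Minimum weight: 24 kg.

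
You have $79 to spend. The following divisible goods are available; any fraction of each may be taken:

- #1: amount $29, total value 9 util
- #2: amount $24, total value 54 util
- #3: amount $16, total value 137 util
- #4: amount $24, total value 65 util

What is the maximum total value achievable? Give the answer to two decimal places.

Take in order of value per unit:
- #3 (137/16 per unit): all 16 → value 137, running total 137.00
- #4 (65/24 per unit): all 24 → value 65, running total 202.00
- #2 (54/24 per unit): all 24 → value 54, running total 256.00
- #1 (9/29 per unit): 15 of 29 → value 15×9/29 = 4.6552, running total 260.66
Total 260.66.

260.66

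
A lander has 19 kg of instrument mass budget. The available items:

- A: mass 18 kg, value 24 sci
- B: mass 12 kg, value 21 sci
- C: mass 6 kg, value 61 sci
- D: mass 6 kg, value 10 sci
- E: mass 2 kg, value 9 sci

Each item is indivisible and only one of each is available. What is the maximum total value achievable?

82 sci

Check high-value combinations within 19 kg:
- B+C: mass 12+6=18, value 21+61=82
- C+D+E: mass 6+6+2=14, value 61+10+9=80
- C+D: mass 6+6=12, value 61+10=71
Best: 82 sci.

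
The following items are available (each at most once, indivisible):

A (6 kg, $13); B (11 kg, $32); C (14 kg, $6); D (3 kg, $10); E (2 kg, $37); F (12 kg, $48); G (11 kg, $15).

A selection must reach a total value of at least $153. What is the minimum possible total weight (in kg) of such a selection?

45

Subsets with value ≥ 153, sorted by total weight:
- A+B+D+E+F+G: weight 45, value 155
- A+B+C+D+E+F+G: weight 59, value 161
Minimum weight: 45 kg.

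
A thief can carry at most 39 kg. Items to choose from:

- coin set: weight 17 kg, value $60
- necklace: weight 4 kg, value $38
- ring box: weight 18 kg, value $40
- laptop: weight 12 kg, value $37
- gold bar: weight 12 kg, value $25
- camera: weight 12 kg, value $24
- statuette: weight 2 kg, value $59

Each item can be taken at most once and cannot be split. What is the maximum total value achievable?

$194

Check high-value combinations within 39 kg:
- coin set+necklace+laptop+statuette: weight 17+4+12+2=35, value 60+38+37+59=194
- coin set+necklace+gold bar+statuette: weight 17+4+12+2=35, value 60+38+25+59=182
- coin set+necklace+camera+statuette: weight 17+4+12+2=35, value 60+38+24+59=181
- necklace+ring box+laptop+statuette: weight 4+18+12+2=36, value 38+40+37+59=174
Best: $194.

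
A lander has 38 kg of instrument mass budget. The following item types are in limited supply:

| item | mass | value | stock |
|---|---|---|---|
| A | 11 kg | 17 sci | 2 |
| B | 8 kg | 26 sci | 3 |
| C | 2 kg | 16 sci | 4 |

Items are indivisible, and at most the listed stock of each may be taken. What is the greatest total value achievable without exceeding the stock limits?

Top feasible selections:
- 3×B + 4×C: mass 32, value 142
- 1×A + 2×B + 4×C: mass 35, value 133
- 3×B + 3×C: mass 30, value 126
- 2×A + 1×B + 4×C: mass 38, value 124
Best: 142 sci.

142 sci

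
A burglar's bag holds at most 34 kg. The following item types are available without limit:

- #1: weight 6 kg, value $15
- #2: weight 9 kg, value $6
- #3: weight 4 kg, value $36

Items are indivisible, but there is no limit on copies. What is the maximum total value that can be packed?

$288

Best value-per-unit is #3 at 36/4, and filling with it alone uses weight 8×4=32. No mix of the others beats 8×36 = 288.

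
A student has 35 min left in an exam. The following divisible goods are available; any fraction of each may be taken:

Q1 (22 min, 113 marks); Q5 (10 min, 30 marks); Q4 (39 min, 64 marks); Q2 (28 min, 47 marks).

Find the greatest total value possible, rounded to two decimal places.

148.04

Take in order of value per unit:
- Q1 (113/22 per unit): all 22 → value 113, running total 113.00
- Q5 (30/10 per unit): all 10 → value 30, running total 143.00
- Q2 (47/28 per unit): 3 of 28 → value 3×47/28 = 5.0357, running total 148.04
Total 148.04.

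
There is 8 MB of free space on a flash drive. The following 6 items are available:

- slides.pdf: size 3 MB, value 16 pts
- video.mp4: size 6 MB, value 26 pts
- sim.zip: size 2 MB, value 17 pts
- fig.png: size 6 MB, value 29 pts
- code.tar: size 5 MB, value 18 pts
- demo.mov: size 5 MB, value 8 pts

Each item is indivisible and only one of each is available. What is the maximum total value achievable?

Check high-value combinations within 8 MB:
- sim.zip+fig.png: size 2+6=8, value 17+29=46
- video.mp4+sim.zip: size 6+2=8, value 26+17=43
- sim.zip+code.tar: size 2+5=7, value 17+18=35
Best: 46 pts.

46 pts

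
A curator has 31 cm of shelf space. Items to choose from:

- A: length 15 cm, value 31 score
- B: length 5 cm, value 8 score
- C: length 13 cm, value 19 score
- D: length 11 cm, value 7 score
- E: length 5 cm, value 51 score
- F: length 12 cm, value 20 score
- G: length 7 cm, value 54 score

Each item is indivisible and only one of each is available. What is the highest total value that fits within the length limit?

136 score

Check high-value combinations within 31 cm:
- A+E+G: length 15+5+7=27, value 31+51+54=136
- B+E+F+G: length 5+5+12+7=29, value 8+51+20+54=133
- B+C+E+G: length 5+13+5+7=30, value 8+19+51+54=132
- E+F+G: length 5+12+7=24, value 51+20+54=125
Best: 136 score.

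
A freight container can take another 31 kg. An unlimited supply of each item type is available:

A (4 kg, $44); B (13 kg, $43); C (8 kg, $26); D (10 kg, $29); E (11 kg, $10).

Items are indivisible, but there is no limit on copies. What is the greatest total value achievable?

$308

Best value-per-unit is A at 44/4, and filling with it alone uses weight 7×4=28. No mix of the others beats 7×44 = 308.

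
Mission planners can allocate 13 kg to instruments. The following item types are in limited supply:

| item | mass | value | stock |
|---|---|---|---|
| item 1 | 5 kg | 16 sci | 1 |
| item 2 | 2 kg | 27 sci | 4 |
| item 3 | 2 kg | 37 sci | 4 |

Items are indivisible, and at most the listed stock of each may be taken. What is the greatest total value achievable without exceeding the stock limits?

Best selections within mass 13 and stock limits:
- 2×item 2 + 4×item 3: mass 12, value 202
- 3×item 2 + 3×item 3: mass 12, value 192
- 4×item 2 + 2×item 3: mass 12, value 182
- 1×item 2 + 4×item 3: mass 10, value 175
Best: 202 sci.

202 sci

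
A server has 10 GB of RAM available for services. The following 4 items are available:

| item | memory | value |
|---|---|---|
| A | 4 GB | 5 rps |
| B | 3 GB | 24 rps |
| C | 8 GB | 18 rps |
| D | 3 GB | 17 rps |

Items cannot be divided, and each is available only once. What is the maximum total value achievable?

46 rps

Check high-value combinations within 10 GB:
- A+B+D: memory 4+3+3=10, value 5+24+17=46
- B+D: memory 3+3=6, value 24+17=41
- A+B: memory 4+3=7, value 5+24=29
- B: memory 3, value 24
Best: 46 rps.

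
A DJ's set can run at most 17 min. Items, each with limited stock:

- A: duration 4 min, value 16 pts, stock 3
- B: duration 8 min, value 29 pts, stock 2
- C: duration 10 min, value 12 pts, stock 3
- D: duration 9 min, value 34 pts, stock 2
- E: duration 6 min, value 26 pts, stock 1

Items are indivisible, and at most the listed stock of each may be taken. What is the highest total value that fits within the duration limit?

Top feasible selections:
- 2×A + 1×D: duration 17, value 66
- 1×B + 1×D: duration 17, value 63
- 2×A + 1×B: duration 16, value 61
Best: 66 pts.

66 pts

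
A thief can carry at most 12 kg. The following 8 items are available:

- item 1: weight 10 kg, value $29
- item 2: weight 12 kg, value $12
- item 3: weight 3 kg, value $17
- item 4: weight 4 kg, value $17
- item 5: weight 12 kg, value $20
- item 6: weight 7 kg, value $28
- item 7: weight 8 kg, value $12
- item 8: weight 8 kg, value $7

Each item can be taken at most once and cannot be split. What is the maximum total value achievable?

$45

Check high-value combinations within 12 kg:
- item 3+item 6: weight 3+7=10, value 17+28=45
- item 4+item 6: weight 4+7=11, value 17+28=45
- item 3+item 4: weight 3+4=7, value 17+17=34
- item 1: weight 10, value 29
Best: $45.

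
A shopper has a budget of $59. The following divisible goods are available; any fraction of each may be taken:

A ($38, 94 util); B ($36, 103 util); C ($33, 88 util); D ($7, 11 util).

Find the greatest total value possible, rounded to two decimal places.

164.33

Take in order of value per unit:
- B (103/36 per unit): all 36 → value 103, running total 103.00
- C (88/33 per unit): 23 of 33 → value 23×88/33 = 61.3333, running total 164.33
Total 164.33.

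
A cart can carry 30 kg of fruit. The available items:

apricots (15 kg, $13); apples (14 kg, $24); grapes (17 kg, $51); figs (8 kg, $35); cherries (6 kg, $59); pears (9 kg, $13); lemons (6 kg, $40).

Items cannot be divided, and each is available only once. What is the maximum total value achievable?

Check high-value combinations within 30 kg:
- grapes+cherries+lemons: weight 17+6+6=29, value 51+59+40=150
- figs+cherries+pears+lemons: weight 8+6+9+6=29, value 35+59+13+40=147
- figs+cherries+lemons: weight 8+6+6=20, value 35+59+40=134
- apples+cherries+lemons: weight 14+6+6=26, value 24+59+40=123
Best: $150.

$150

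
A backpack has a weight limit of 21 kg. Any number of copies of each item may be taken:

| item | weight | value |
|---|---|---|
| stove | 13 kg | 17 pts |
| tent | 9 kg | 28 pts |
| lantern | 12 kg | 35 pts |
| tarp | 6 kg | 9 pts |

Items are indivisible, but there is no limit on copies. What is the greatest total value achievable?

Best value-per-unit is tent at 28/9; filling with it alone gives 2×28 = 56.
Optimal mix: 1×tent + 1×lantern → weight 21, value 63.

63 pts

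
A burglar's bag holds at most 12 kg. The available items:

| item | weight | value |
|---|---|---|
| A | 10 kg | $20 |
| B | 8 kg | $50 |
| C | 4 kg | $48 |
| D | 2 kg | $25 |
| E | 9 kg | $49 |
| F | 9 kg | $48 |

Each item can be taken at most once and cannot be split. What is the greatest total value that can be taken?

$98

Check high-value combinations within 12 kg:
- B+C: weight 8+4=12, value 50+48=98
- B+D: weight 8+2=10, value 50+25=75
- D+E: weight 2+9=11, value 25+49=74
- C+D: weight 4+2=6, value 48+25=73
Best: $98.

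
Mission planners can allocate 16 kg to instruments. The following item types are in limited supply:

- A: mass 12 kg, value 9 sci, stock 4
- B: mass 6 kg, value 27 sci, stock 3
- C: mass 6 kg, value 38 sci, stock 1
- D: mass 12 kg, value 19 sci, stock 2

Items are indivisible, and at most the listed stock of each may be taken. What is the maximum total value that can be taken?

Best selections within mass 16 and stock limits:
- 1×B + 1×C: mass 12, value 65
- 2×B: mass 12, value 54
- 1×C: mass 6, value 38
- 1×B: mass 6, value 27
Best: 65 sci.

65 sci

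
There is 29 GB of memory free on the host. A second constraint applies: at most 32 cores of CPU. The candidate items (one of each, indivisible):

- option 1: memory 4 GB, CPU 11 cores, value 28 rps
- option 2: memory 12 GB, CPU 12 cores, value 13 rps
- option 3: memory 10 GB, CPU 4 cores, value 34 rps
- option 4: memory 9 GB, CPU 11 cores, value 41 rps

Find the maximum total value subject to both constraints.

103 rps

Feasible sets respecting both limits:
- option 1+option 3+option 4: memory 23, CPU 26, value 103
- option 1+option 2+option 3: memory 26, CPU 27, value 75
- option 3+option 4: memory 19, CPU 15, value 75
Best: 103 rps.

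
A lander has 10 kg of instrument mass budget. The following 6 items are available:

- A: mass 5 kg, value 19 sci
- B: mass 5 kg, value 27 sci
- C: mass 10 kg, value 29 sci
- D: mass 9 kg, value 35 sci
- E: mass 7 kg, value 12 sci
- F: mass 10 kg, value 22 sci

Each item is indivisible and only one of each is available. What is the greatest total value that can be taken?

Check high-value combinations within 10 kg:
- A+B: mass 5+5=10, value 19+27=46
- D: mass 9, value 35
- C: mass 10, value 29
- B: mass 5, value 27
- F: mass 10, value 22
Best: 46 sci.

46 sci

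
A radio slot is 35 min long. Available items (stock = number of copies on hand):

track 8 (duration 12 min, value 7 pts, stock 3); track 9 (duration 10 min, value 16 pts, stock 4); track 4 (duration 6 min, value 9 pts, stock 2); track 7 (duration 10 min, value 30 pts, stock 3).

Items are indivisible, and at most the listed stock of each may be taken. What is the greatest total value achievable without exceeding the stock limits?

90 pts

Top feasible selections:
- 3×track 7: duration 30, value 90
- 2×track 4 + 2×track 7: duration 32, value 78
- 1×track 9 + 2×track 7: duration 30, value 76
- 1×track 4 + 2×track 7: duration 26, value 69
Best: 90 pts.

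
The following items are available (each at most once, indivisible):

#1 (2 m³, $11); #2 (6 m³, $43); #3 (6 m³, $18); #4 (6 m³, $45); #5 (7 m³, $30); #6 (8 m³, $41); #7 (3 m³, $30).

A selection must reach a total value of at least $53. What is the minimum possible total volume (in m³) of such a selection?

Subsets with value ≥ 53, sorted by total volume:
- #1+#4: volume 8, value 56
- #1+#2: volume 8, value 54
Minimum volume: 8 m³.

8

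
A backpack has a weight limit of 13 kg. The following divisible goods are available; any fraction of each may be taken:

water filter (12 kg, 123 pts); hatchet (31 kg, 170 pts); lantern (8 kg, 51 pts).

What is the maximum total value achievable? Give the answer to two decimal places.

Take in order of value per unit:
- water filter (123/12 per unit): all 12 → value 123, running total 123.00
- lantern (51/8 per unit): 1 of 8 → value 1×51/8 = 6.3750, running total 129.38
Total 129.38.

129.38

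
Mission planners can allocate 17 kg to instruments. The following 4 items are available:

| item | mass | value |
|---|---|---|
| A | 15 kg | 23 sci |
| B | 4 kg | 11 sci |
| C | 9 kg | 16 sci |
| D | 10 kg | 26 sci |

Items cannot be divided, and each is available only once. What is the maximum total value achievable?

This is a 0/1 knapsack; check combinations near the capacity.
- B+D: mass 4+10=14, value 11+26=37
- B+C: mass 4+9=13, value 11+16=27
- D: mass 10, value 26
Best: 37 sci.

37 sci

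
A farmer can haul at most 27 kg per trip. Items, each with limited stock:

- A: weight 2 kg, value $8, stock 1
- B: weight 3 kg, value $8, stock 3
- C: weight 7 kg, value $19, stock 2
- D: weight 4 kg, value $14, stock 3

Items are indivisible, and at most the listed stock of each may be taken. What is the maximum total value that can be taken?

Top feasible selections:
- 1×A + 2×B + 1×C + 3×D: weight 27, value 85
- 1×A + 1×B + 2×C + 2×D: weight 27, value 82
- 2×C + 3×D: weight 26, value 80
Best: $85.

$85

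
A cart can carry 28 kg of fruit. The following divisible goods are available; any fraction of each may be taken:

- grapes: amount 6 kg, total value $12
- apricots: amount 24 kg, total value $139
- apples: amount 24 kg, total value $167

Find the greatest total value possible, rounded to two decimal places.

190.17

Take in order of value per unit:
- apples (167/24 per unit): all 24 → value 167, running total 167.00
- apricots (139/24 per unit): 4 of 24 → value 4×139/24 = 23.1667, running total 190.17
Total 190.17.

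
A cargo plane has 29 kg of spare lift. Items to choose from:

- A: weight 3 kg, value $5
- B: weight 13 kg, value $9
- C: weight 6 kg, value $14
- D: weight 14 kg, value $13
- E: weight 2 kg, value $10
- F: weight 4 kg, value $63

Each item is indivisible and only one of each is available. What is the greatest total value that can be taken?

This is a 0/1 knapsack; check combinations near the capacity.
- A+C+D+E+F: weight 3+6+14+2+4=29, value 5+14+13+10+63=105
- A+B+C+E+F: weight 3+13+6+2+4=28, value 5+9+14+10+63=101
- C+D+E+F: weight 6+14+2+4=26, value 14+13+10+63=100
- B+C+E+F: weight 13+6+2+4=25, value 9+14+10+63=96
- A+C+D+F: weight 3+6+14+4=27, value 5+14+13+63=95
Best: $105.

$105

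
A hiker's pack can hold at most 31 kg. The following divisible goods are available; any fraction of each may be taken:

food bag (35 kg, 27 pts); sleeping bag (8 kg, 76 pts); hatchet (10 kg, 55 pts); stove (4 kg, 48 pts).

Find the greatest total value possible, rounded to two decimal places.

185.94

Take in order of value per unit:
- stove (48/4 per unit): all 4 → value 48, running total 48.00
- sleeping bag (76/8 per unit): all 8 → value 76, running total 124.00
- hatchet (55/10 per unit): all 10 → value 55, running total 179.00
- food bag (27/35 per unit): 9 of 35 → value 9×27/35 = 6.9429, running total 185.94
Total 185.94.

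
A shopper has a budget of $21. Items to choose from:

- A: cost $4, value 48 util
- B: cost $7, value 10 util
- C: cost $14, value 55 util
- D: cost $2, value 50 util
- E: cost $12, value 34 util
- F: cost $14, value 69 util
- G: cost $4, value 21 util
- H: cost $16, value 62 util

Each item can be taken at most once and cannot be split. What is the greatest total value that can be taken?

Check high-value combinations within $21:
- A+D+F: cost 4+2+14=20, value 48+50+69=167
- A+C+D: cost 4+14+2=20, value 48+55+50=153
- D+F+G: cost 2+14+4=20, value 50+69+21=140
- A+D+E: cost 4+2+12=18, value 48+50+34=132
Best: 167 util.

167 util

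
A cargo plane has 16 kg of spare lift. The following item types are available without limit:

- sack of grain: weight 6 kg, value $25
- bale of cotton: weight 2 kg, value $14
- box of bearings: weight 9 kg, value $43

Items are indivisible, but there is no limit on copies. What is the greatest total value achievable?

Best value-per-unit is bale of cotton at 14/2, and filling with it alone uses weight 8×2=16. No mix of the others beats 8×14 = 112.

$112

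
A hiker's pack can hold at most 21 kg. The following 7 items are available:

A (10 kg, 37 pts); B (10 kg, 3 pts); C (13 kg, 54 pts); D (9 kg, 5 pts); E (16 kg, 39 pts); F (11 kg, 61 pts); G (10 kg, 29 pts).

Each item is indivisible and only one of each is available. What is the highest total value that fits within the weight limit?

98 pts

Check high-value combinations within 21 kg:
- A+F: weight 10+11=21, value 37+61=98
- F+G: weight 11+10=21, value 61+29=90
- D+F: weight 9+11=20, value 5+61=66
- A+G: weight 10+10=20, value 37+29=66
- B+F: weight 10+11=21, value 3+61=64
Best: 98 pts.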